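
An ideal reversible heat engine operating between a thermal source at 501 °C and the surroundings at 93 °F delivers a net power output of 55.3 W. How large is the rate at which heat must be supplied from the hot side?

Q̇_H ≈ 91.6 W

T_H = 501 °C → 501 + 273.15 = 774.15 K.
T_C = 93 °F → (93 − 32) × 5/9 = 33.89 °C = 307.04 K.
η_rev = 1 − T_C/T_H = 1 − 307.04/774.15 = 0.6034.
Q_H = W/η = 55.3/0.6034 = 91.6 W.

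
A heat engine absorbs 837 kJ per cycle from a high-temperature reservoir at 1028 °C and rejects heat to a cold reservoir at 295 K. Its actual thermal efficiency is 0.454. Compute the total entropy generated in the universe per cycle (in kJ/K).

T_H = 1028 °C → 1028 + 273.15 = 1301.15 K.
W = η·Q_H = 0.454 × 837 = 380.0 kJ, so Q_C = Q_H − W = 457.0 kJ.
The hot reservoir loses entropy Q_H/T_H = 837/1301.15 = 0.6433 kJ/K; the cold reservoir gains Q_C/T_C = 457.0/295.00 = 1.549 kJ/K.
ΔS_univ = −Q_H/T_H + Q_C/T_C = 0.906 kJ/K (> 0, since η = 0.454 < η_Carnot = 0.773).

ΔS_univ ≈ 0.906 kJ/K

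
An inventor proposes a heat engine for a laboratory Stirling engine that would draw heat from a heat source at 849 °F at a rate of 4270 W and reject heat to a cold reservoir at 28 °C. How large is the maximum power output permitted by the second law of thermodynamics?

T_H = 849 °F → (849 − 32) × 5/9 = 453.89 °C = 727.04 K.
T_C = 28 °C → 28 + 273.15 = 301.15 K.
The upper bound on efficiency is η_max = 1 − T_C/T_H = 1 − 301.15/727.04 = 0.5858.
W_max = η_max · Q_H = 0.5858 × 4270 = 2500 W.

Ẇ_max ≈ 2500 W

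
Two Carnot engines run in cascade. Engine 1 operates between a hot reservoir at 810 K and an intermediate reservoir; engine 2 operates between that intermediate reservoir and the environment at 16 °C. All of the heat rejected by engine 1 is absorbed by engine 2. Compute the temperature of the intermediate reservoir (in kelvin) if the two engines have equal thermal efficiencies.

T_C = 16 °C → 16 + 273.15 = 289.15 K.
Equal efficiencies require 1 − T_m/T_H = 1 − T_C/T_m, i.e. T_m/T_H = T_C/T_m, so T_m = √(T_H·T_C) = √(810.00 × 289.15) = 484.0 K.

T_m ≈ 484.0 K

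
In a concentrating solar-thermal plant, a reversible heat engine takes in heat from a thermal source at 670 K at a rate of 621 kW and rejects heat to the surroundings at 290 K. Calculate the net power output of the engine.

For a reversible engine, η = 1 − T_C/T_H = 1 − 290.00/670.00 = 0.5672.
W = η·Q_H = 0.5672 × 621 = 352 kW.

Ẇ ≈ 352 kW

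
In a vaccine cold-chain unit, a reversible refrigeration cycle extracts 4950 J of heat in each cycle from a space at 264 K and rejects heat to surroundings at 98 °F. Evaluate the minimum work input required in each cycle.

W_in ≈ 859.1 J

T_H = 98 °F → (98 − 32) × 5/9 = 36.67 °C = 309.82 K.
For a reversible refrigerator, COP_R = T_C/(T_H − T_C) = 264.00/45.82 = 5.7621.
W = Q_C/COP_R = 4950/5.7621 = 859.1 J.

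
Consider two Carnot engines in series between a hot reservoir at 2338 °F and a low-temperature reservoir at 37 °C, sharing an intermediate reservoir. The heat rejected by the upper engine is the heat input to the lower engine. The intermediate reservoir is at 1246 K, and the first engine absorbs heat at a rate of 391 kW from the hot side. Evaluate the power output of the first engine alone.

Ẇ₁ ≈ 77.5 kW

T_H = 2338 °F → (2338 − 32) × 5/9 = 1281.11 °C = 1554.26 K.
T_C = 37 °C → 37 + 273.15 = 310.15 K.
First-stage efficiency η₁ = 1 − T_m/T_H = 1 − 1246.00/1554.26 = 0.1983.
W₁ = η₁·Q_H = 0.1983 × 391 = 77.5 kW.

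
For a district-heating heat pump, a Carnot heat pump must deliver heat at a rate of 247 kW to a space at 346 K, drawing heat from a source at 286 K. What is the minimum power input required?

Ẇ_in ≈ 42.8 kW

Reversible heating COP: COP_HP = T_H/(T_H − T_C) = 346.00/60.00 = 5.7667.
W = Q_H/COP_HP = 247/5.7667 = 42.8 kW.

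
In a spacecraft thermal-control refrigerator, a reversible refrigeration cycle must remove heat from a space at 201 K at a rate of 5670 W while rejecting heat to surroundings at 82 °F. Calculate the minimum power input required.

Ẇ_in ≈ 2820 W

T_H = 82 °F → (82 − 32) × 5/9 = 27.78 °C = 300.93 K.
COP_R = T_C/(T_H − T_C) = 201.00/99.93 = 2.0115.
W = Q_C/COP_R = 5670/2.0115 = 2820 W.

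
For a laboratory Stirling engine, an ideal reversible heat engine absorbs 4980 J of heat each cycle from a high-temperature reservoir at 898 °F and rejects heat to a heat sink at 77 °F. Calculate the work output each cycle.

T_H = 898 °F → (898 − 32) × 5/9 = 481.11 °C = 754.26 K.
T_C = 77 °F → (77 − 32) × 5/9 = 25.00 °C = 298.15 K.
For a reversible engine, η = 1 − T_C/T_H = 1 − 298.15/754.26 = 0.6047.
W = η·Q_H = 0.6047 × 4980 = 3010 J.

W ≈ 3010 J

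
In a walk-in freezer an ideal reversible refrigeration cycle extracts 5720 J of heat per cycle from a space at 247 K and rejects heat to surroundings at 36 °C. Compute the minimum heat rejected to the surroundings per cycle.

T_H = 36 °C → 36 + 273.15 = 309.15 K.
For a reversible cycle Q_H/Q_C = T_H/T_C, so Q_H = Q_C·T_H/T_C = 5720 × 309.15/247.00 = 7160 J.

Q_H ≈ 7160 J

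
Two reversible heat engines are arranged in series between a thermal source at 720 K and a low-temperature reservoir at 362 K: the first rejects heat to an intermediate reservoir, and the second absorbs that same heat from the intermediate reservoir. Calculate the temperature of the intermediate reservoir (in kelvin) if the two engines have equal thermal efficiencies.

T_m ≈ 511 K

Equal efficiencies require 1 − T_m/T_H = 1 − T_C/T_m, i.e. T_m/T_H = T_C/T_m, so T_m = √(T_H·T_C) = √(720.00 × 362.00) = 511 K.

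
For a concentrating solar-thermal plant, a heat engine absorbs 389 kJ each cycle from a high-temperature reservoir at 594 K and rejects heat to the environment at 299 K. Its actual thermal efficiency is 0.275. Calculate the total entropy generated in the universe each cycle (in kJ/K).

W = η·Q_H = 0.275 × 389 = 107.0 kJ, so Q_C = Q_H − W = 282.0 kJ.
Entropy balance on the reservoirs: −Q_H/T_H = -0.6549 kJ/K, +Q_C/T_C = 0.9432 kJ/K.
ΔS_univ = −Q_H/T_H + Q_C/T_C = 0.2883 kJ/K (> 0, since η = 0.275 < η_Carnot = 0.497).

ΔS_univ ≈ 0.2883 kJ/K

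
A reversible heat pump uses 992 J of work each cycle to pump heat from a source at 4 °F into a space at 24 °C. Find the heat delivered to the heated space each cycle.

T_H = 24 °C → 24 + 273.15 = 297.15 K.
T_C = 4 °F → (4 − 32) × 5/9 = -15.56 °C = 257.59 K.
The Carnot heat-pump COP is COP_HP = T_H/(T_H − T_C) = 297.15/39.56 = 7.5122.
Q_H = COP_HP · W = 7.5122 × 992 = 7452 J.

Q_H ≈ 7452 J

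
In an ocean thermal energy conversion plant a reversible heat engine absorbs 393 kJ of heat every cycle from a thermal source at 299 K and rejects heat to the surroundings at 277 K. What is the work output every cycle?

The Carnot efficiency is η = 1 − T_C/T_H = 1 − 277.00/299.00 = 0.0736.
W = η·Q_H = 0.0736 × 393 = 28.9 kJ.

W ≈ 28.9 kJ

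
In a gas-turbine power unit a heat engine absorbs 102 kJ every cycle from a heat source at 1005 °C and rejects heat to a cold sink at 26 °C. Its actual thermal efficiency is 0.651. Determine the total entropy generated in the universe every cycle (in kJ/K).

T_H = 1005 °C → 1005 + 273.15 = 1278.15 K.
T_C = 26 °C → 26 + 273.15 = 299.15 K.
W = η·Q_H = 0.651 × 102 = 66.40 kJ, so Q_C = Q_H − W = 35.60 kJ.
Reservoir entropy changes: ΔS_H = −Q_H/T_H = −102/1278.15 = -0.07980 kJ/K and ΔS_C = +Q_C/T_C = 35.60/299.15 = 0.1190 kJ/K.
ΔS_univ = −Q_H/T_H + Q_C/T_C = 0.03919 kJ/K (> 0, since η = 0.651 < η_Carnot = 0.766).

ΔS_univ ≈ 0.03919 kJ/K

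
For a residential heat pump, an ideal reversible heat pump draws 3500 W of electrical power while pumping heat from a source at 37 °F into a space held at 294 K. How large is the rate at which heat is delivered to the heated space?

T_C = 37 °F → (37 − 32) × 5/9 = 2.78 °C = 275.93 K.
For a reversible heat pump, COP_HP = T_H/(T_H − T_C) = 294.00/18.07 = 16.2681.
Q_H = COP_HP · W = 16.2681 × 3500 = 56940 W.

Q̇_H ≈ 56940 W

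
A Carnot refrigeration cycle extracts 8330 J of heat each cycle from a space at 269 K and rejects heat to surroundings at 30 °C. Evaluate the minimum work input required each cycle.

T_H = 30 °C → 30 + 273.15 = 303.15 K.
Carnot COP: COP_R = T_C/(T_H − T_C) = 269.00/34.15 = 7.8770.
W = Q_C/COP_R = 8330/7.8770 = 1060 J.

W_in ≈ 1060 J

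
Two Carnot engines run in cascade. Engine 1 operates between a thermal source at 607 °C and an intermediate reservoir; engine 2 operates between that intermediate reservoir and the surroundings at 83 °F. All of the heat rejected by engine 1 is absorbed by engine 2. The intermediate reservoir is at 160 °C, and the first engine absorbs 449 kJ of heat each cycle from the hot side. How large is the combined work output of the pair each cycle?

W_total ≈ 295 kJ

T_H = 607 °C → 607 + 273.15 = 880.15 K.
T_C = 83 °F → (83 − 32) × 5/9 = 28.33 °C = 301.48 K.
Two reversible stages in series are equivalent to a single Carnot engine between T_H and T_C, so η_total = 1 − T_C/T_H = 1 − 301.48/880.15 = 0.6575.
W_total = η_total · Q_H = 0.6575 × 449 = 295 kJ.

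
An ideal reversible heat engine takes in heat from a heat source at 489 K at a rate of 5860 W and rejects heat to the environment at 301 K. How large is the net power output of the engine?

Carnot efficiency: η = 1 − T_C/T_H = 1 − 301.00/489.00 = 0.3845.
W = η·Q_H = 0.3845 × 5860 = 2250 W.

Ẇ ≈ 2250 W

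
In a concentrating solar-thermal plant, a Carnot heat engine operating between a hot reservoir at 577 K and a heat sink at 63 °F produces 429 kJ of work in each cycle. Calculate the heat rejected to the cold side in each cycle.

T_C = 63 °F → (63 − 32) × 5/9 = 17.22 °C = 290.37 K.
For a reversible engine, η = 1 − T_C/T_H = 1 − 290.37/577.00 = 0.4968.
Since Q_C/Q_H = T_C/T_H and Q_H = W/η, Q_C = W·T_C/(T_H − T_C) = 429 × 290.37/286.63 = 435 kJ.

Q_C ≈ 435 kJ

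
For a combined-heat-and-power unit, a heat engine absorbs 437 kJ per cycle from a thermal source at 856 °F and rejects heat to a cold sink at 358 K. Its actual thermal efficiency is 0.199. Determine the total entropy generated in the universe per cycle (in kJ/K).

ΔS_univ ≈ 0.380 kJ/K

T_H = 856 °F → (856 − 32) × 5/9 = 457.78 °C = 730.93 K.
W = η·Q_H = 0.199 × 437 = 86.96 kJ, so Q_C = Q_H − W = 350.0 kJ.
Reservoir entropy changes: ΔS_H = −Q_H/T_H = −437/730.93 = -0.5979 kJ/K and ΔS_C = +Q_C/T_C = 350.0/358.00 = 0.9778 kJ/K.
ΔS_univ = −Q_H/T_H + Q_C/T_C = 0.380 kJ/K (> 0, since η = 0.199 < η_Carnot = 0.510).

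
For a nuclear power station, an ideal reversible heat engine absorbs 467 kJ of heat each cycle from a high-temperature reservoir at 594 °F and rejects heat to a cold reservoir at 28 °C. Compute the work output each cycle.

W ≈ 227 kJ

T_H = 594 °F → (594 − 32) × 5/9 = 312.22 °C = 585.37 K.
T_C = 28 °C → 28 + 273.15 = 301.15 K.
η_rev = 1 − T_C/T_H = 1 − 301.15/585.37 = 0.4855.
W = η·Q_H = 0.4855 × 467 = 227 kJ.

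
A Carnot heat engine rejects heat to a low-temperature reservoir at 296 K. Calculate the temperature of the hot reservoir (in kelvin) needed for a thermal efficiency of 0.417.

T_H ≈ 507.7 K

From η = 1 − T_C/T_H, solving for T_H gives T_H = T_C/(1 − η) = 296.00/(1 − 0.417) = 507.7 K.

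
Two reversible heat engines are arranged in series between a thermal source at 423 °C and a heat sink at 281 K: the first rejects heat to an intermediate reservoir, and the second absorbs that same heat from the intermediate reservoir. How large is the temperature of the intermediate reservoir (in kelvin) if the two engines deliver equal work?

T_m ≈ 489 K

T_H = 423 °C → 423 + 273.15 = 696.15 K.
For reversible stages Q_m = Q_H·(T_m/T_H). Setting W₁ = Q_H(1 − T_m/T_H) equal to W₂ = Q_m(1 − T_C/T_m) = Q_H·(T_m − T_C)/T_H gives T_H − T_m = T_m − T_C, so T_m = (T_H + T_C)/2 = (696.15 + 281.00)/2 = 489 K.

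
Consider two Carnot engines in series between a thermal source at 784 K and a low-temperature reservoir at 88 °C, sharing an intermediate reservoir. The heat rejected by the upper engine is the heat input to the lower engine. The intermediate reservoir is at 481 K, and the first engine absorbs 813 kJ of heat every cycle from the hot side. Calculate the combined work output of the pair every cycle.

T_C = 88 °C → 88 + 273.15 = 361.15 K.
Two reversible stages in series are equivalent to a single Carnot engine between T_H and T_C, so η_total = 1 − T_C/T_H = 1 − 361.15/784.00 = 0.5393.
W_total = η_total · Q_H = 0.5393 × 813 = 438.5 kJ.

W_total ≈ 438.5 kJ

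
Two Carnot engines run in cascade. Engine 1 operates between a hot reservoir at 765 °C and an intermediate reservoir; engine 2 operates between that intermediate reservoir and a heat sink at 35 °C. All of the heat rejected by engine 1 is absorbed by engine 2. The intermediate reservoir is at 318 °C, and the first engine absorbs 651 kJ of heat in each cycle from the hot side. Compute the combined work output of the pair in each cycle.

W_total ≈ 458 kJ

T_H = 765 °C → 765 + 273.15 = 1038.15 K.
T_C = 35 °C → 35 + 273.15 = 308.15 K.
Two reversible stages in series are equivalent to a single Carnot engine between T_H and T_C, so η_total = 1 − T_C/T_H = 1 − 308.15/1038.15 = 0.7032.
W_total = η_total · Q_H = 0.7032 × 651 = 458 kJ.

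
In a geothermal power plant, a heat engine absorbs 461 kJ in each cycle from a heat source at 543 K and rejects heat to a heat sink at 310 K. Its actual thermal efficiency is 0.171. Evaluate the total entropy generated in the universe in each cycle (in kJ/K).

ΔS_univ ≈ 0.3838 kJ/K

W = η·Q_H = 0.171 × 461 = 78.83 kJ, so Q_C = Q_H − W = 382.2 kJ.
Reservoir entropy changes: ΔS_H = −Q_H/T_H = −461/543.00 = -0.8490 kJ/K and ΔS_C = +Q_C/T_C = 382.2/310.00 = 1.233 kJ/K.
ΔS_univ = −Q_H/T_H + Q_C/T_C = 0.3838 kJ/K (> 0, since η = 0.171 < η_Carnot = 0.429).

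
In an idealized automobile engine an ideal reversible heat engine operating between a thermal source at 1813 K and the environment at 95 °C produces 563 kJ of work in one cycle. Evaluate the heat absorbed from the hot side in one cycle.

Q_H ≈ 706.5 kJ

T_C = 95 °C → 95 + 273.15 = 368.15 K.
For a reversible engine, η = 1 − T_C/T_H = 1 − 368.15/1813.00 = 0.7969.
Q_H = W/η = 563/0.7969 = 706.5 kJ.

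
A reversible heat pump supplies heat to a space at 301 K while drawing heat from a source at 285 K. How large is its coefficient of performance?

COP_HP ≈ 18.8

COP_HP = T_H/(T_H − T_C) = 301.00/(301.00 − 285.00) = 18.8.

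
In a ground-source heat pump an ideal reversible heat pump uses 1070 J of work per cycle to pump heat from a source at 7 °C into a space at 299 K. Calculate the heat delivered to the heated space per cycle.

Q_H ≈ 17000 J

T_C = 7 °C → 7 + 273.15 = 280.15 K.
COP_HP = T_H/(T_H − T_C) = 299.00/18.85 = 15.8621.
Q_H = COP_HP · W = 15.8621 × 1070 = 17000 J.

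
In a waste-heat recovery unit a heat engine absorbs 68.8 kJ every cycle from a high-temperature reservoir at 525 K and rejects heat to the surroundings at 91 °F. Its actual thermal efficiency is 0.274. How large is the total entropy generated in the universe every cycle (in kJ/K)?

T_C = 91 °F → (91 − 32) × 5/9 = 32.78 °C = 305.93 K.
W = η·Q_H = 0.274 × 68.8 = 18.85 kJ, so Q_C = Q_H − W = 49.95 kJ.
Entropy balance on the reservoirs: −Q_H/T_H = -0.1310 kJ/K, +Q_C/T_C = 0.1633 kJ/K.
ΔS_univ = −Q_H/T_H + Q_C/T_C = 0.0322 kJ/K (> 0, since η = 0.274 < η_Carnot = 0.417).

ΔS_univ ≈ 0.0322 kJ/K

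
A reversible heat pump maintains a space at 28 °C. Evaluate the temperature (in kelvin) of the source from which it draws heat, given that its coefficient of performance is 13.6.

T_C ≈ 279 K

T_H = 28 °C → 28 + 273.15 = 301.15 K.
COP_HP = T_H/(T_H − T_C) ⇒ T_C = T_H·(COP_HP − 1)/COP_HP = 301.15 × (13.6 − 1)/13.6 = 279 K.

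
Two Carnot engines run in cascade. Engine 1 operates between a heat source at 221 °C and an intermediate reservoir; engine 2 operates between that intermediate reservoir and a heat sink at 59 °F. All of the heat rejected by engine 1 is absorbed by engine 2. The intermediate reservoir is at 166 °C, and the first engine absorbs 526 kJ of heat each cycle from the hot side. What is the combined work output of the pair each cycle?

W_total ≈ 219 kJ

T_H = 221 °C → 221 + 273.15 = 494.15 K.
T_C = 59 °F → (59 − 32) × 5/9 = 15.00 °C = 288.15 K.
Two reversible stages in series are equivalent to a single Carnot engine between T_H and T_C, so η_total = 1 − T_C/T_H = 1 − 288.15/494.15 = 0.4169.
W_total = η_total · Q_H = 0.4169 × 526 = 219 kJ.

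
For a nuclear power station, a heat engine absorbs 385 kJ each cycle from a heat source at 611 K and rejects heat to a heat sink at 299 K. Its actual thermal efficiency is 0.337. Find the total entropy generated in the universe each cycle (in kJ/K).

W = η·Q_H = 0.337 × 385 = 129.7 kJ, so Q_C = Q_H − W = 255.3 kJ.
Entropy balance on the reservoirs: −Q_H/T_H = -0.6301 kJ/K, +Q_C/T_C = 0.8537 kJ/K.
ΔS_univ = −Q_H/T_H + Q_C/T_C = 0.224 kJ/K (> 0, since η = 0.337 < η_Carnot = 0.511).

ΔS_univ ≈ 0.224 kJ/K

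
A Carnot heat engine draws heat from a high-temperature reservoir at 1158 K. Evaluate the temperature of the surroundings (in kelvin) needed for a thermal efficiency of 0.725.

T_C ≈ 318.5 K

From η = 1 − T_C/T_H, T_C = T_H·(1 − η) = 1158.00 × (1 − 0.725) = 318.5 K.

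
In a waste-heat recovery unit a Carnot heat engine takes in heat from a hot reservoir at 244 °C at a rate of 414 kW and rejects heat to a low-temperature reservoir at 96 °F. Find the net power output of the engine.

Ẇ ≈ 167 kW

T_H = 244 °C → 244 + 273.15 = 517.15 K.
T_C = 96 °F → (96 − 32) × 5/9 = 35.56 °C = 308.71 K.
η_rev = 1 − T_C/T_H = 1 − 308.71/517.15 = 0.4031.
W = η·Q_H = 0.4031 × 414 = 167 kW.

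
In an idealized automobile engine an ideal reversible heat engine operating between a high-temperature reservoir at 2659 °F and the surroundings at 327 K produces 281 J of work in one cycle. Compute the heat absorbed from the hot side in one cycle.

T_H = 2659 °F → (2659 − 32) × 5/9 = 1459.44 °C = 1732.59 K.
The Carnot efficiency is η = 1 − T_C/T_H = 1 − 327.00/1732.59 = 0.8113.
Q_H = W/η = 281/0.8113 = 346 J.

Q_H ≈ 346 J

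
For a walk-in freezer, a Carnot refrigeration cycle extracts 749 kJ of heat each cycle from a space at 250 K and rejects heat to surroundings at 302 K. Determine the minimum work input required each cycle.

For a reversible refrigerator, COP_R = T_C/(T_H − T_C) = 250.00/52.00 = 4.8077.
W = Q_C/COP_R = 749/4.8077 = 155.8 kJ.

W_in ≈ 155.8 kJ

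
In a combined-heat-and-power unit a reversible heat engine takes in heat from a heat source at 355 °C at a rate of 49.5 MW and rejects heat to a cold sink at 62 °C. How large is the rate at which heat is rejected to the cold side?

Q̇_C ≈ 26.4 MW

T_H = 355 °C → 355 + 273.15 = 628.15 K.
T_C = 62 °C → 62 + 273.15 = 335.15 K.
η_rev = 1 − T_C/T_H = 1 − 335.15/628.15 = 0.4664.
For a reversible cycle Q_C/Q_H = T_C/T_H, so Q_C = 49.5 × 335.15/628.15 = 26.4 MW.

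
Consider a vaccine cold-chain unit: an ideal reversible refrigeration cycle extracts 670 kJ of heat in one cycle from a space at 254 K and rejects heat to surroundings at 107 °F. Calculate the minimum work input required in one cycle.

T_H = 107 °F → (107 − 32) × 5/9 = 41.67 °C = 314.82 K.
The reversible coefficient of performance is COP_R = T_C/(T_H − T_C) = 254.00/60.82 = 4.1765.
W = Q_C/COP_R = 670/4.1765 = 160 kJ.

W_in ≈ 160 kJ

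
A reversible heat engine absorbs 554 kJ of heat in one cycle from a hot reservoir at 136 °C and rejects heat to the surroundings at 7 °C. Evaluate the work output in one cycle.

T_H = 136 °C → 136 + 273.15 = 409.15 K.
T_C = 7 °C → 7 + 273.15 = 280.15 K.
Carnot efficiency: η = 1 − T_C/T_H = 1 − 280.15/409.15 = 0.3153.
W = η·Q_H = 0.3153 × 554 = 174.7 kJ.

W ≈ 174.7 kJ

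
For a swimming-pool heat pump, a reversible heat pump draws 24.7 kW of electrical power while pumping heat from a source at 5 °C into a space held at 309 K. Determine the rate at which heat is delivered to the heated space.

Q̇_H ≈ 247 kW

T_C = 5 °C → 5 + 273.15 = 278.15 K.
Reversible heating COP: COP_HP = T_H/(T_H − T_C) = 309.00/30.85 = 10.0162.
Q_H = COP_HP · W = 10.0162 × 24.7 = 247 kW.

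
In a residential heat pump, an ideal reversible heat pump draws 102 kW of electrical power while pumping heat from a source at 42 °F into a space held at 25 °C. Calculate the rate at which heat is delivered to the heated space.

Q̇_H ≈ 1560 kW

T_H = 25 °C → 25 + 273.15 = 298.15 K.
T_C = 42 °F → (42 − 32) × 5/9 = 5.56 °C = 278.71 K.
The Carnot heat-pump COP is COP_HP = T_H/(T_H − T_C) = 298.15/19.44 = 15.3334.
Q_H = COP_HP · W = 15.3334 × 102 = 1560 kW.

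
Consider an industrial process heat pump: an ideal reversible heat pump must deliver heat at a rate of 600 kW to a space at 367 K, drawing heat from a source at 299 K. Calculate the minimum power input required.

For a reversible heat pump, COP_HP = T_H/(T_H − T_C) = 367.00/68.00 = 5.3971.
W = Q_H/COP_HP = 600/5.3971 = 111 kW.

Ẇ_in ≈ 111 kW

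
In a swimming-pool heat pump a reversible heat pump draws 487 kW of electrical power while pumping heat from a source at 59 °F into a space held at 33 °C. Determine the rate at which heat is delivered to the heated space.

Q̇_H ≈ 8280 kW

T_H = 33 °C → 33 + 273.15 = 306.15 K.
T_C = 59 °F → (59 − 32) × 5/9 = 15.00 °C = 288.15 K.
COP_HP = T_H/(T_H − T_C) = 306.15/18.00 = 17.0083.
Q_H = COP_HP · W = 17.0083 × 487 = 8280 kW.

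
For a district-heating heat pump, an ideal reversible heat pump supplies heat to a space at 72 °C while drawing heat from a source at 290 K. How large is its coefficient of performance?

COP_HP ≈ 6.26

T_H = 72 °C → 72 + 273.15 = 345.15 K.
COP_HP = T_H/(T_H − T_C) = 345.15/(345.15 − 290.00) = 6.26.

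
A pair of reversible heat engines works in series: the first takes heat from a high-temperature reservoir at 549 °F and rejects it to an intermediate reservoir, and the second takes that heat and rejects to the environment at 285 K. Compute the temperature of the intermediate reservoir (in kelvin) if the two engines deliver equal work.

T_m ≈ 423 K

T_H = 549 °F → (549 − 32) × 5/9 = 287.22 °C = 560.37 K.
For reversible stages Q_m = Q_H·(T_m/T_H). Setting W₁ = Q_H(1 − T_m/T_H) equal to W₂ = Q_m(1 − T_C/T_m) = Q_H·(T_m − T_C)/T_H gives T_H − T_m = T_m − T_C, so T_m = (T_H + T_C)/2 = (560.37 + 285.00)/2 = 423 K.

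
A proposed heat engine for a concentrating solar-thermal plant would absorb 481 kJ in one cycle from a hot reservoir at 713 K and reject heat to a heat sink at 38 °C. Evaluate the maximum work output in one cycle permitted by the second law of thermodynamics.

T_C = 38 °C → 38 + 273.15 = 311.15 K.
The upper bound on efficiency is η_max = 1 − T_C/T_H = 1 − 311.15/713.00 = 0.5636.
W_max = η_max · Q_H = 0.5636 × 481 = 271.1 kJ.

W_max ≈ 271.1 kJ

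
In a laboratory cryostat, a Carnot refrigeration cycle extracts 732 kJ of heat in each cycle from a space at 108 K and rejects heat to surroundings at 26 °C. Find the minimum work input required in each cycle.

T_H = 26 °C → 26 + 273.15 = 299.15 K.
COP_R = T_C/(T_H − T_C) = 108.00/191.15 = 0.5650.
W = Q_C/COP_R = 732/0.5650 = 1300 kJ.

W_in ≈ 1300 kJ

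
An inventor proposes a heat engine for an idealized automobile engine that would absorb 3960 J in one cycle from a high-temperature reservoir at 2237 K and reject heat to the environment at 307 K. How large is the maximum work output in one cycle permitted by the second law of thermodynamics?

W_max ≈ 3417 J

The upper bound on efficiency is η_max = 1 − T_C/T_H = 1 − 307.00/2237.00 = 0.8628.
W_max = η_max · Q_H = 0.8628 × 3960 = 3417 J.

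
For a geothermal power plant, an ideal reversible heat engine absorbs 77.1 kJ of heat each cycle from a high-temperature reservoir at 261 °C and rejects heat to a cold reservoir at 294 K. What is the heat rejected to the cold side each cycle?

Q_C ≈ 42.4 kJ

T_H = 261 °C → 261 + 273.15 = 534.15 K.
Since the cycle is reversible, η = 1 − T_C/T_H = 1 − 294.00/534.15 = 0.4496.
For a reversible cycle Q_C/Q_H = T_C/T_H, so Q_C = 77.1 × 294.00/534.15 = 42.4 kJ.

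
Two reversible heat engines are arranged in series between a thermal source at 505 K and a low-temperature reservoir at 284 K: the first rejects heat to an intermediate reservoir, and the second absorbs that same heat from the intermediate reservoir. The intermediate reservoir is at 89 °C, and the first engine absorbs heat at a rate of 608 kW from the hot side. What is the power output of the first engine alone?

Ẇ₁ ≈ 172.0 kW

T_m = 89 °C → 89 + 273.15 = 362.15 K.
First-stage efficiency η₁ = 1 − T_m/T_H = 1 − 362.15/505.00 = 0.2829.
W₁ = η₁·Q_H = 0.2829 × 608 = 172.0 kW.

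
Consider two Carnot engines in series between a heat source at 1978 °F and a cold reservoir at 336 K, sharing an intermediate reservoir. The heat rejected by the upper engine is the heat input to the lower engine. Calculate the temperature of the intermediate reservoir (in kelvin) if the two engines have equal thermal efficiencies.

T_H = 1978 °F → (1978 − 32) × 5/9 = 1081.11 °C = 1354.26 K.
Equal efficiencies require 1 − T_m/T_H = 1 − T_C/T_m, i.e. T_m/T_H = T_C/T_m, so T_m = √(T_H·T_C) = √(1354.26 × 336.00) = 675 K.

T_m ≈ 675 K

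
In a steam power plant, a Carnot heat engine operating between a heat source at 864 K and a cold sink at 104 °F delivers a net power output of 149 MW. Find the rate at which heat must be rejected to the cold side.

T_C = 104 °F → (104 − 32) × 5/9 = 40.00 °C = 313.15 K.
η_rev = 1 − T_C/T_H = 1 − 313.15/864.00 = 0.6376.
Since Q_C/Q_H = T_C/T_H and Q_H = W/η, Q_C = W·T_C/(T_H − T_C) = 149 × 313.15/550.85 = 84.7 MW.

Q̇_C ≈ 84.7 MW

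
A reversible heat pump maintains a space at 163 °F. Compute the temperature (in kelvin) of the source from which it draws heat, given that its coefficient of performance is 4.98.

T_C ≈ 276 K

T_H = 163 °F → (163 − 32) × 5/9 = 72.78 °C = 345.93 K.
COP_HP = T_H/(T_H − T_C) ⇒ T_C = T_H·(COP_HP − 1)/COP_HP = 345.93 × (4.98 − 1)/4.98 = 276 K.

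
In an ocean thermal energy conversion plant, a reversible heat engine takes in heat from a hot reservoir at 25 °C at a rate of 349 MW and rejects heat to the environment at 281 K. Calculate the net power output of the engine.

T_H = 25 °C → 25 + 273.15 = 298.15 K.
The Carnot efficiency is η = 1 − T_C/T_H = 1 − 281.00/298.15 = 0.0575.
W = η·Q_H = 0.0575 × 349 = 20.07 MW.

Ẇ ≈ 20.07 MW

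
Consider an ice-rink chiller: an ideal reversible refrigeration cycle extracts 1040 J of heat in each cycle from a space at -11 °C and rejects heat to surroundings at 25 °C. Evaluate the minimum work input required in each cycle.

W_in ≈ 143 J

T_H = 25 °C → 25 + 273.15 = 298.15 K.
T_C = -11 °C → -11 + 273.15 = 262.15 K.
For a reversible refrigerator, COP_R = T_C/(T_H − T_C) = 262.15/36.00 = 7.2819.
W = Q_C/COP_R = 1040/7.2819 = 143 J.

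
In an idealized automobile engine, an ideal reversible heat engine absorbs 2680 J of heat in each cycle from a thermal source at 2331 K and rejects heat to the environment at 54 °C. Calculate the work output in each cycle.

W ≈ 2300 J

T_C = 54 °C → 54 + 273.15 = 327.15 K.
Carnot efficiency: η = 1 − T_C/T_H = 1 − 327.15/2331.00 = 0.8597.
W = η·Q_H = 0.8597 × 2680 = 2300 J.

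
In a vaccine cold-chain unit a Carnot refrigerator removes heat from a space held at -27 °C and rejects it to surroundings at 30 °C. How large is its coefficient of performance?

COP_R ≈ 4.318

T_H = 30 °C → 30 + 273.15 = 303.15 K.
T_C = -27 °C → -27 + 273.15 = 246.15 K.
The reversible coefficient of performance is COP_R = T_C/(T_H − T_C) = 246.15/(303.15 − 246.15) = 4.318.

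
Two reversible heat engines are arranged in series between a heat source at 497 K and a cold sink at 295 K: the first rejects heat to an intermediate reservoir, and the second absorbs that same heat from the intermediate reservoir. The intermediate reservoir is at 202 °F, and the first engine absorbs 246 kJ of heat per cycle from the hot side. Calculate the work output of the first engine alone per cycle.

W₁ ≈ 64.1 kJ

T_m = 202 °F → (202 − 32) × 5/9 = 94.44 °C = 367.59 K.
First-stage efficiency η₁ = 1 − T_m/T_H = 1 − 367.59/497.00 = 0.2604.
W₁ = η₁·Q_H = 0.2604 × 246 = 64.1 kJ.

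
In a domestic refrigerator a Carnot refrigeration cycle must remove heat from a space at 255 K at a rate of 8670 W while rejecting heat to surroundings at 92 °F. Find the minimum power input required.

Ẇ_in ≈ 1750 W

T_H = 92 °F → (92 − 32) × 5/9 = 33.33 °C = 306.48 K.
The reversible coefficient of performance is COP_R = T_C/(T_H − T_C) = 255.00/51.48 = 4.9531.
W = Q_C/COP_R = 8670/4.9531 = 1750 W.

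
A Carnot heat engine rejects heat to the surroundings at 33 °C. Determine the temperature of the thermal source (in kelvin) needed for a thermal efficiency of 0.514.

T_H ≈ 630 K

T_C = 33 °C → 33 + 273.15 = 306.15 K.
From η = 1 − T_C/T_H, solving for T_H gives T_H = T_C/(1 − η) = 306.15/(1 − 0.514) = 630 K.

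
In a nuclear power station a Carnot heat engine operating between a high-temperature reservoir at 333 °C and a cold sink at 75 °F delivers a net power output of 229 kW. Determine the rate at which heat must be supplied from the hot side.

T_H = 333 °C → 333 + 273.15 = 606.15 K.
T_C = 75 °F → (75 − 32) × 5/9 = 23.89 °C = 297.04 K.
Since the cycle is reversible, η = 1 − T_C/T_H = 1 − 297.04/606.15 = 0.5100.
Q_H = W/η = 229/0.5100 = 449.1 kW.

Q̇_H ≈ 449.1 kW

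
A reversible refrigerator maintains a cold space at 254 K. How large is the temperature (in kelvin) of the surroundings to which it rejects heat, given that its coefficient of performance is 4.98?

T_H ≈ 305 K

COP_R = T_C/(T_H − T_C) ⇒ T_H = T_C·(1 + 1/COP_R) = 254.00 × (1 + 1/4.98) = 305 K.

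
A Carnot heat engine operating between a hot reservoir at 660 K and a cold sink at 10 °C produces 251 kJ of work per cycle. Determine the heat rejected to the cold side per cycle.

T_C = 10 °C → 10 + 273.15 = 283.15 K.
The Carnot efficiency is η = 1 − T_C/T_H = 1 − 283.15/660.00 = 0.5710.
Since Q_C/Q_H = T_C/T_H and Q_H = W/η, Q_C = W·T_C/(T_H − T_C) = 251 × 283.15/376.85 = 189 kJ.

Q_C ≈ 189 kJ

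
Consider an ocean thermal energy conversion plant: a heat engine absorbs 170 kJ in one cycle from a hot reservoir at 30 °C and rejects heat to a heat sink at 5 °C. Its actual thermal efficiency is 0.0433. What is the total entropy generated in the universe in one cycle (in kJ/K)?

ΔS_univ ≈ 0.0239 kJ/K

T_H = 30 °C → 30 + 273.15 = 303.15 K.
T_C = 5 °C → 5 + 273.15 = 278.15 K.
W = η·Q_H = 0.0433 × 170 = 7.361 kJ, so Q_C = Q_H − W = 162.6 kJ.
The hot reservoir loses entropy Q_H/T_H = 170/303.15 = 0.5608 kJ/K; the cold reservoir gains Q_C/T_C = 162.6/278.15 = 0.5847 kJ/K.
ΔS_univ = −Q_H/T_H + Q_C/T_C = 0.0239 kJ/K (> 0, since η = 0.0433 < η_Carnot = 0.082).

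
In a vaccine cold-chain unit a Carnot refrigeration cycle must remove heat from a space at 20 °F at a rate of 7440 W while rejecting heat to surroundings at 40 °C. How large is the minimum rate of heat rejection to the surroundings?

T_H = 40 °C → 40 + 273.15 = 313.15 K.
T_C = 20 °F → (20 − 32) × 5/9 = -6.67 °C = 266.48 K.
For a reversible cycle Q_H/Q_C = T_H/T_C, so Q_H = Q_C·T_H/T_C = 7440 × 313.15/266.48 = 8740 W.

Q̇_H ≈ 8740 W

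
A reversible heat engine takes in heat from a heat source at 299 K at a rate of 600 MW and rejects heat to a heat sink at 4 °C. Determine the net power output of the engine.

Ẇ ≈ 43.8 MW

T_C = 4 °C → 4 + 273.15 = 277.15 K.
Since the cycle is reversible, η = 1 − T_C/T_H = 1 − 277.15/299.00 = 0.0731.
W = η·Q_H = 0.0731 × 600 = 43.8 MW.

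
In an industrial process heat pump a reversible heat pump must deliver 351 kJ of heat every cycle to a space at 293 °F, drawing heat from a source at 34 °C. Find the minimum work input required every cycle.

W_in ≈ 93.17 kJ

T_H = 293 °F → (293 − 32) × 5/9 = 145.00 °C = 418.15 K.
T_C = 34 °C → 34 + 273.15 = 307.15 K.
COP_HP = T_H/(T_H − T_C) = 418.15/111.00 = 3.7671.
W = Q_H/COP_HP = 351/3.7671 = 93.17 kJ.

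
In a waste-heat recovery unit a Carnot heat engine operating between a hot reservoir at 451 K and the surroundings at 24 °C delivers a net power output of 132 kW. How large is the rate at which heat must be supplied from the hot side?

Q̇_H ≈ 386.9 kW

T_C = 24 °C → 24 + 273.15 = 297.15 K.
For a reversible engine, η = 1 − T_C/T_H = 1 − 297.15/451.00 = 0.3411.
Q_H = W/η = 132/0.3411 = 386.9 kW.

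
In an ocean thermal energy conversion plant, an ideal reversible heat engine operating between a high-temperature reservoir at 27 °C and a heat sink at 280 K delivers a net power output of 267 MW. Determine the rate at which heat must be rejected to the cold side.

T_H = 27 °C → 27 + 273.15 = 300.15 K.
Carnot efficiency: η = 1 − T_C/T_H = 1 − 280.00/300.15 = 0.0671.
Since Q_C/Q_H = T_C/T_H and Q_H = W/η, Q_C = W·T_C/(T_H − T_C) = 267 × 280.00/20.15 = 3710 MW.

Q̇_C ≈ 3710 MW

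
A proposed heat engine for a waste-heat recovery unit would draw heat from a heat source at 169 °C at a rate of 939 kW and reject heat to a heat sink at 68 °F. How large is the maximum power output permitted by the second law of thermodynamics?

Ẇ_max ≈ 316 kW

T_H = 169 °C → 169 + 273.15 = 442.15 K.
T_C = 68 °F → (68 − 32) × 5/9 = 20.00 °C = 293.15 K.
The second-law ceiling is the Carnot efficiency, η_max = 1 − T_C/T_H = 1 − 293.15/442.15 = 0.3370.
W_max = η_max · Q_H = 0.3370 × 939 = 316 kW.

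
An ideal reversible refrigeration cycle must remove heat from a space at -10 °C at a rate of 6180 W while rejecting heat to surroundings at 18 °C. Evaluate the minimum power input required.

T_H = 18 °C → 18 + 273.15 = 291.15 K.
T_C = -10 °C → -10 + 273.15 = 263.15 K.
The reversible coefficient of performance is COP_R = T_C/(T_H − T_C) = 263.15/28.00 = 9.3982.
W = Q_C/COP_R = 6180/9.3982 = 658 W.

Ẇ_in ≈ 658 W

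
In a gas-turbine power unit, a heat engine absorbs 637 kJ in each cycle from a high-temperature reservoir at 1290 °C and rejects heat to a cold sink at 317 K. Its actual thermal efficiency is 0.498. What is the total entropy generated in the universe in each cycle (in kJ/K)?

T_H = 1290 °C → 1290 + 273.15 = 1563.15 K.
W = η·Q_H = 0.498 × 637 = 317.2 kJ, so Q_C = Q_H − W = 319.8 kJ.
Reservoir entropy changes: ΔS_H = −Q_H/T_H = −637/1563.15 = -0.4075 kJ/K and ΔS_C = +Q_C/T_C = 319.8/317.00 = 1.009 kJ/K.
ΔS_univ = −Q_H/T_H + Q_C/T_C = 0.601 kJ/K (> 0, since η = 0.498 < η_Carnot = 0.797).

ΔS_univ ≈ 0.601 kJ/K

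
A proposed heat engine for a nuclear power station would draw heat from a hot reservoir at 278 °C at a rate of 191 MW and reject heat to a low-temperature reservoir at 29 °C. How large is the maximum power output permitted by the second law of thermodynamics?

Ẇ_max ≈ 86.3 MW

T_H = 278 °C → 278 + 273.15 = 551.15 K.
T_C = 29 °C → 29 + 273.15 = 302.15 K.
By the Carnot theorem, η_max = 1 − T_C/T_H = 1 − 302.15/551.15 = 0.4518.
W_max = η_max · Q_H = 0.4518 × 191 = 86.3 MW.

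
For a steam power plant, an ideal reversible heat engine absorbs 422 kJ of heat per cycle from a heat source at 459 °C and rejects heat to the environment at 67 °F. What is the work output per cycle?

T_H = 459 °C → 459 + 273.15 = 732.15 K.
T_C = 67 °F → (67 − 32) × 5/9 = 19.44 °C = 292.59 K.
Since the cycle is reversible, η = 1 − T_C/T_H = 1 − 292.59/732.15 = 0.6004.
W = η·Q_H = 0.6004 × 422 = 253 kJ.

W ≈ 253 kJ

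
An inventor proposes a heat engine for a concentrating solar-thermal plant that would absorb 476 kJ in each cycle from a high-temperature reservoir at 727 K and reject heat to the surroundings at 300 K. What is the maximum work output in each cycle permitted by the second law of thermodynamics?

No engine can exceed the Carnot limit: η_max = 1 − T_C/T_H = 1 − 300.00/727.00 = 0.5873.
W_max = η_max · Q_H = 0.5873 × 476 = 279.6 kJ.

W_max ≈ 279.6 kJ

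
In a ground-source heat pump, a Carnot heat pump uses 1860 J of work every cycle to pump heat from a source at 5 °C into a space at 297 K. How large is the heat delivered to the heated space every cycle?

T_C = 5 °C → 5 + 273.15 = 278.15 K.
For a reversible heat pump, COP_HP = T_H/(T_H − T_C) = 297.00/18.85 = 15.7560.
Q_H = COP_HP · W = 15.7560 × 1860 = 29300 J.

Q_H ≈ 29300 J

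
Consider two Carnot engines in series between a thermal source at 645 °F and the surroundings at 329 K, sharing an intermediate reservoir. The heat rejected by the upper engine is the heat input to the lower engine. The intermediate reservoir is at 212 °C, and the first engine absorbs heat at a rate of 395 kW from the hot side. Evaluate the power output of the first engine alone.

Ẇ₁ ≈ 82.7 kW

T_H = 645 °F → (645 − 32) × 5/9 = 340.56 °C = 613.71 K.
T_m = 212 °C → 212 + 273.15 = 485.15 K.
First-stage efficiency η₁ = 1 − T_m/T_H = 1 − 485.15/613.71 = 0.2095.
W₁ = η₁·Q_H = 0.2095 × 395 = 82.7 kW.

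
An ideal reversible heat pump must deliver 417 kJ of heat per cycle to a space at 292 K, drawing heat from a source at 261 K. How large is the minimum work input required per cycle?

For a reversible heat pump, COP_HP = T_H/(T_H − T_C) = 292.00/31.00 = 9.4194.
W = Q_H/COP_HP = 417/9.4194 = 44.3 kJ.

W_in ≈ 44.3 kJ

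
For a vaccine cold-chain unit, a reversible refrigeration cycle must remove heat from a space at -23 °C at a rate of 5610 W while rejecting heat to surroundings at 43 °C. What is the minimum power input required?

T_H = 43 °C → 43 + 273.15 = 316.15 K.
T_C = -23 °C → -23 + 273.15 = 250.15 K.
For a reversible refrigerator, COP_R = T_C/(T_H − T_C) = 250.15/66.00 = 3.7902.
W = Q_C/COP_R = 5610/3.7902 = 1480 W.

Ẇ_in ≈ 1480 W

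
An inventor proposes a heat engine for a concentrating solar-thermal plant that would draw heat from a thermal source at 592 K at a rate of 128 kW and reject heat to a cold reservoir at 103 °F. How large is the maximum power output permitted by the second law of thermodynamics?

T_C = 103 °F → (103 − 32) × 5/9 = 39.44 °C = 312.59 K.
The second-law ceiling is the Carnot efficiency, η_max = 1 − T_C/T_H = 1 − 312.59/592.00 = 0.4720.
W_max = η_max · Q_H = 0.4720 × 128 = 60.4 kW.

Ẇ_max ≈ 60.4 kW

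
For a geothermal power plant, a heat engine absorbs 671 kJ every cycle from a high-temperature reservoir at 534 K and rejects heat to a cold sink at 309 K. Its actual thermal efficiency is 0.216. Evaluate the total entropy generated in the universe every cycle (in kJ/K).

ΔS_univ ≈ 0.446 kJ/K

W = η·Q_H = 0.216 × 671 = 144.9 kJ, so Q_C = Q_H − W = 526.1 kJ.
The hot reservoir loses entropy Q_H/T_H = 671/534.00 = 1.257 kJ/K; the cold reservoir gains Q_C/T_C = 526.1/309.00 = 1.702 kJ/K.
ΔS_univ = −Q_H/T_H + Q_C/T_C = 0.446 kJ/K (> 0, since η = 0.216 < η_Carnot = 0.421).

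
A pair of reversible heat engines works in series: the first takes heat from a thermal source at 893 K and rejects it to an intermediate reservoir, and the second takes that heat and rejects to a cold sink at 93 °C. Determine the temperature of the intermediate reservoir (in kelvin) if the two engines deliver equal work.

T_m ≈ 629.6 K

T_C = 93 °C → 93 + 273.15 = 366.15 K.
For reversible stages Q_m = Q_H·(T_m/T_H). Setting W₁ = Q_H(1 − T_m/T_H) equal to W₂ = Q_m(1 − T_C/T_m) = Q_H·(T_m − T_C)/T_H gives T_H − T_m = T_m − T_C, so T_m = (T_H + T_C)/2 = (893.00 + 366.15)/2 = 629.6 K.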